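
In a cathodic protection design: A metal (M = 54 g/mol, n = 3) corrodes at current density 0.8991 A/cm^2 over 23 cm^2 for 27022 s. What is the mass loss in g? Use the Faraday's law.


Apply Faraday's law: m = i*A*t*M / (n*F)
Total charge passed Q = i*A*t = 0.8991*23*27022 = 558796.0446 C
m = Q*M/(n*F) = 558796.0446*54/(3*96485) = 104.248 g

104.248 g


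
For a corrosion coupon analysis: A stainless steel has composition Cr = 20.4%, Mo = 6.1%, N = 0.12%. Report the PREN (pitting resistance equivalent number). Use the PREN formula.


Apply the PREN formula: PREN = Cr + 3.3*Mo + 16*N
PREN = 20.4 + 3.3*6.1 + 16*0.12
PREN = 20.4 + 20.13 + 1.92 = 42.45

42.45


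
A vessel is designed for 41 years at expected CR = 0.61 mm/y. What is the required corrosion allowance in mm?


Corrosion allowance = CR × design life
CA = 0.61 * 41 = 25.01 mm

25.01 mm


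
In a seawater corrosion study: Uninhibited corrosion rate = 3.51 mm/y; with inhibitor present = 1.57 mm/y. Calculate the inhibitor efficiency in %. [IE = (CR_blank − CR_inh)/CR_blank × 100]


Apply the inhibitor-efficiency definition: IE = (CR_blank − CR_inh)/CR_blank × 100
IE = (3.51 − 1.57) / 3.51 × 100
IE = 1.94 / 3.51 × 100 = 55.3 %

55.3 %


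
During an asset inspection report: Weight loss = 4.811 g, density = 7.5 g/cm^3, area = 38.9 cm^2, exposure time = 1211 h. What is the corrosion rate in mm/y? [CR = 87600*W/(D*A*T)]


Apply the mm/y weight-loss relation: CR = 87600 * W / (D * A * T)
Numerator: 87600 * 4.811 = 421443.6
Denominator: 7.5 * 38.9 * 1211 = 353309.25
CR = 421443.6 / 353309.25 = 1.19285 mm/y

1.19285 mm/y


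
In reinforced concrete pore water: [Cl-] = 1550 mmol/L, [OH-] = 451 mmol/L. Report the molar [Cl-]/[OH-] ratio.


Threshold parameter = [Cl-] / [OH-] (molar basis; both in mmol/L, so units cancel)
Ratio = 1550 / 451 = 3.44

3.44


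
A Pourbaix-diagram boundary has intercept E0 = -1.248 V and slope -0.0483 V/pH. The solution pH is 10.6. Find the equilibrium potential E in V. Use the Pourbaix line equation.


Apply the Pourbaix line equation: E = E0 + slope*pH
E = -1.248 + (-0.0483)*10.6 = -1.248 + (-0.51198) = -1.75998 V
Rounded to 4 decimal places: E = -1.7600 V

-1.7600 V


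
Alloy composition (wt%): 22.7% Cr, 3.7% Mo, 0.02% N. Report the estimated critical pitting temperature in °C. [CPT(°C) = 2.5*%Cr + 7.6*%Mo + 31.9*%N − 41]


Apply the ASTM G48 empirical CPT estimate: CPT(°C) = 2.5*%Cr + 7.6*%Mo + 31.9*%N − 41
2.5*22.7 = 56.75; 7.6*3.7 = 28.12; 31.9*0.02 = 0.638
CPT = 56.75 + 28.12 + 0.638 − 41 = 44.508 °C
Rounded to 0.1 °C: CPT ≈ 44.5 °C

44.5 °C


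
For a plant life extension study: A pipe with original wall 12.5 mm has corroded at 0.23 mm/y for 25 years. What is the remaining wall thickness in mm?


Remaining wall = original − CR × time
t = 12.5 − 0.23*25 = 12.5 − 5.75 = 6.75 mm

6.75 mm


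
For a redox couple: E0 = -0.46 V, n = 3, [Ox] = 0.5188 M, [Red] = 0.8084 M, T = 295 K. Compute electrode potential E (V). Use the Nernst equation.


Apply the Nernst equation: E = E0 + (RT/nF)*ln([Ox]/[Red])
Step 1: RT/nF = 8.314*295/(3*96485) = 0.00847327 V
Step 2: [Ox]/[Red] = 0.5188/0.8084 = 0.641762
Step 3: ln(0.641762) = -0.443538
Step 4: correction = 0.00847327 * -0.443538 = -0.0038 V
E = -0.46 + -0.0038 = -0.4638 V

-0.4638 V


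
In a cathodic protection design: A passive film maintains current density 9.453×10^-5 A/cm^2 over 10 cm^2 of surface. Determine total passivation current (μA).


I = i_pass * A, then convert A → μA (×10^6)
I = 9.453×10^-5 * 10 * 10^6 = 945.3 μA

945.3 μA


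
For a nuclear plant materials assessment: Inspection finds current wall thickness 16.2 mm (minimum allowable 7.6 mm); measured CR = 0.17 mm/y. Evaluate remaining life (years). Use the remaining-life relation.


Apply the remaining-life relation: RL = (t_current − t_min) / CR
RL = (16.2 − 7.6) / 0.17 = 8.6 / 0.17 = 50.6 years

50.6 years


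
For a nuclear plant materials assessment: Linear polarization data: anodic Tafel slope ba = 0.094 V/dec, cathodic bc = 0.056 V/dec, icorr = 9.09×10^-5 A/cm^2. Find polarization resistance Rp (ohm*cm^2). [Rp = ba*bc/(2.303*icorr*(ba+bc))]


Apply the Stern-Geary equation: Rp = ba*bc / (2.303*icorr*(ba+bc))
ba*bc = 0.094*0.056 = 0.005264
ba+bc = 0.15; 2.303*icorr*(ba+bc) = 2.303*9.09×10^-5*0.15 = 3.1401405×10^-5
Rp = 0.005264 / 3.1401405×10^-5 = 167.64 ohm*cm^2

167.64 ohm*cm^2


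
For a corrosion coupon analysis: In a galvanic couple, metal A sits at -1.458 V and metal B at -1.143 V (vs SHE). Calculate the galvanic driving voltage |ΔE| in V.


Driving voltage is the absolute potential difference.
|ΔE| = |-1.458 − (-1.143)| = 0.315 V

0.315 V


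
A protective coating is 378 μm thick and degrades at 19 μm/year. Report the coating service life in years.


Service life = thickness / degradation rate
Life = 378 / 19 = 19.9 years

19.9 years


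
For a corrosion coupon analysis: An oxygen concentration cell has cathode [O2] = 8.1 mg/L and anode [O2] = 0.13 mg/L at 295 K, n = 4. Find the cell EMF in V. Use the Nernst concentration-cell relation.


Apply the Nernst concentration-cell relation: E = (RT/nF)*ln(C_cathode/C_anode)
RT/nF = 8.314*295/(4*96485) = 0.00635495 V
ln(8.1/0.13) = 4.13208
E = 0.00635495 * 4.13208 = 0.02626 V

0.02626 V


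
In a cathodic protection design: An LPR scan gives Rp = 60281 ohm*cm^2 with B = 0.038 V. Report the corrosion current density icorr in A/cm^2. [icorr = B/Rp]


Apply the Stern-Geary relation: icorr = B / Rp
icorr = 0.038 / 60281 = 6.304×10^-7 A/cm^2

6.304×10^-7 A/cm^2


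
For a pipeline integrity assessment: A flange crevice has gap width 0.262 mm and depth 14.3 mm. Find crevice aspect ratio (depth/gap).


Aspect ratio = depth / gap
Ratio = 14.3 / 0.262 = 54.6

54.6


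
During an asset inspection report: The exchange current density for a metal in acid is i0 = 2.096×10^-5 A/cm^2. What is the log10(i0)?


i0 = 2.096×10^-5 A/cm^2
log10(i0) = -4.679

-4.679


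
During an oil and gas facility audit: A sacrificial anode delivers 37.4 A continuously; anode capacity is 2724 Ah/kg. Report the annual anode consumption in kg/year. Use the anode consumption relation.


Annual consumption = current * hours per year / capacity
Rate = 37.4 * 8760 / 2724 = 120.3 kg/year

120.3 kg/year


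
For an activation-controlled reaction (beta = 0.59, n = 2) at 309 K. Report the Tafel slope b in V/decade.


Apply the Tafel slope relation: b = 2.303*R*T/(beta*n*F)
Numerator: 2.303 * 8.314 * 309 = 5916.47
Denominator: 0.59 * 2 * 96485 = 113852.3
b = 5916.47 / 113852.3 = 0.052 V/decade

0.052 V/decade


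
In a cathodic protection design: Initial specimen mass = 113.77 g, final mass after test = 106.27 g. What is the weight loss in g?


Weight loss = initial − final
WL = 113.77 − 106.27 = 7.5 g

7.5 g


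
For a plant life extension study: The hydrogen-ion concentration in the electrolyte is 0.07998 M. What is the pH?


pH = −log10[H+]
pH = −log10(0.07998) = 1.1

1.1


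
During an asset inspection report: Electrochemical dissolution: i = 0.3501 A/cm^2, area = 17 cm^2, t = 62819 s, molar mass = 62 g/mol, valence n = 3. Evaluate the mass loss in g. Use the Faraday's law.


Apply Faraday's law: m = i*A*t*M / (n*F)
Total charge passed Q = i*A*t = 0.3501*17*62819 = 373879.8423 C
m = Q*M/(n*F) = 373879.8423*62/(3*96485) = 80.0834 g

80.0834 g


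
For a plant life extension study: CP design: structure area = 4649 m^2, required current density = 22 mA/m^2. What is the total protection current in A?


I = area * current density, then convert mA → A (÷1000)
I = 4649 * 22 / 1000 = 102.28 A

102.28 A


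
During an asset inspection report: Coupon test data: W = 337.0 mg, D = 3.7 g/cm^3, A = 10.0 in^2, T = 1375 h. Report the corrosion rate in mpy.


Apply the mpy weight-loss relation: CR = 534 * W / (D * A * T)
Numerator: 534 * 337.0 = 179958.0
Denominator: 3.7 * 10.0 * 1375 = 50875.0
CR = 179958.0 / 50875.0 = 3.5373 mpy

3.5373 mpy


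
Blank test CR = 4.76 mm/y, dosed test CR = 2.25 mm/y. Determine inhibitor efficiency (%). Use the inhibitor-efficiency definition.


Apply the inhibitor-efficiency definition: IE = (CR_blank − CR_inh)/CR_blank × 100
IE = (4.76 − 2.25) / 4.76 × 100
IE = 2.51 / 4.76 × 100 = 52.7 %

52.7 %


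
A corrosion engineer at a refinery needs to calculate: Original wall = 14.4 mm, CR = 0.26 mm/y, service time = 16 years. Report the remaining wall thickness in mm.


Remaining wall = original − CR × time
t = 14.4 − 0.26*16 = 14.4 − 4.16 = 10.24 mm

10.24 mm


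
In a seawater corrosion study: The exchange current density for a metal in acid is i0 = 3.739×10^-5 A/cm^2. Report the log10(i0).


i0 = 3.739×10^-5 A/cm^2
log10(i0) = -4.427

-4.427


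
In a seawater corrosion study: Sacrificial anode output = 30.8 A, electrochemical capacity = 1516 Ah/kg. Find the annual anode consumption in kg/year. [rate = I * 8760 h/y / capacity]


Annual consumption = current * hours per year / capacity
Rate = 30.8 * 8760 / 1516 = 178.0 kg/year

178.0 kg/year


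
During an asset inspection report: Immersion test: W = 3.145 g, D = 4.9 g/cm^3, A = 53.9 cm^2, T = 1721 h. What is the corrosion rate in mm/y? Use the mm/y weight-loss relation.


Apply the mm/y weight-loss relation: CR = 87600 * W / (D * A * T)
Numerator: 87600 * 3.145 = 275502.0
Denominator: 4.9 * 53.9 * 1721 = 454533.31
CR = 275502.0 / 454533.31 = 0.6061 mm/y

0.6061 mm/y


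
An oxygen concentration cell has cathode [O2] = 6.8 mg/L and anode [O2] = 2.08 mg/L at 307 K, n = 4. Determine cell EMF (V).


Apply the Nernst concentration-cell relation: E = (RT/nF)*ln(C_cathode/C_anode)
RT/nF = 8.314*307/(4*96485) = 0.00661346 V
ln(6.8/2.08) = 1.18455
E = 0.00661346 * 1.18455 = 0.00783 V

0.00783 V


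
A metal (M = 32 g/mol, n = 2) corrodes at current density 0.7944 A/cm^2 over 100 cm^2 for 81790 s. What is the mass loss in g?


Apply Faraday's law: m = i*A*t*M / (n*F)
Total charge passed Q = i*A*t = 0.7944*100*81790 = 6497397.6 C
m = Q*M/(n*F) = 6497397.6*32/(2*96485) = 1077.4562 g

1077.4562 g


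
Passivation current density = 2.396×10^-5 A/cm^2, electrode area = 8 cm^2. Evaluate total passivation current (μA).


I = i_pass * A, then convert A → μA (×10^6)
I = 2.396×10^-5 * 8 * 10^6 = 191.68 μA

191.68 μA


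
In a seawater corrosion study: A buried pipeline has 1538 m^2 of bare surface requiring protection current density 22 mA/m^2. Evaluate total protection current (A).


I = area * current density, then convert mA → A (÷1000)
I = 1538 * 22 / 1000 = 33.84 A

33.84 A


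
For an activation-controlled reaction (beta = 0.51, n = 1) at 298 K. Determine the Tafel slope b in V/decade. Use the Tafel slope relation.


Apply the Tafel slope relation: b = 2.303*R*T/(beta*n*F)
Numerator: 2.303 * 8.314 * 298 = 5705.85
Denominator: 0.51 * 1 * 96485 = 49207.35
b = 5705.85 / 49207.35 = 0.116 V/decade

0.116 V/decade


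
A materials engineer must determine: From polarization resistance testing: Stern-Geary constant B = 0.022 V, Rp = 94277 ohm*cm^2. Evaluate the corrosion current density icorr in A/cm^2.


Apply the Stern-Geary relation: icorr = B / Rp
icorr = 0.022 / 94277 = 2.334×10^-7 A/cm^2

2.334×10^-7 A/cm^2


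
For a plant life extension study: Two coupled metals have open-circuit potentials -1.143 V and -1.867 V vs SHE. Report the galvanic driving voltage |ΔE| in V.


Driving voltage is the absolute potential difference.
|ΔE| = |-1.143 − (-1.867)| = 0.724 V

0.724 V


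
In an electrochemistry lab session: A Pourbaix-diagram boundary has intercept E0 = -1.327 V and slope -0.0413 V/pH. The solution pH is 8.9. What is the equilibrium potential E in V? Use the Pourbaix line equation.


Apply the Pourbaix line equation: E = E0 + slope*pH
E = -1.327 + (-0.0413)*8.9 = -1.327 + (-0.36757) = -1.69457 V
Rounded to 4 decimal places: E = -1.6946 V

-1.6946 V


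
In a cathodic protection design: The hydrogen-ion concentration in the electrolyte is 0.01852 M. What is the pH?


pH = −log10[H+]
pH = −log10(0.01852) = 1.73

1.73


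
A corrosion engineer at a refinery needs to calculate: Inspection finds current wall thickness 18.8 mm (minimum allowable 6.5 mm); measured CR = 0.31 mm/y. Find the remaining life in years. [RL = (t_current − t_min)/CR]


Apply the remaining-life relation: RL = (t_current − t_min) / CR
RL = (18.8 − 6.5) / 0.31 = 12.3 / 0.31 = 39.7 years

39.7 years


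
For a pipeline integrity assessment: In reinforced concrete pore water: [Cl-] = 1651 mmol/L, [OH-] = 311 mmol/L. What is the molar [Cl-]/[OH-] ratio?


Threshold parameter = [Cl-] / [OH-] (molar basis; both in mmol/L, so units cancel)
Ratio = 1651 / 311 = 5.31

5.31


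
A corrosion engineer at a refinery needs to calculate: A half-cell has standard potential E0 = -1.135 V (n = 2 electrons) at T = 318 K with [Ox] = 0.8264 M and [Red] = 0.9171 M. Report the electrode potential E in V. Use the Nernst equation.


Apply the Nernst equation: E = E0 + (RT/nF)*ln([Ox]/[Red])
Step 1: RT/nF = 8.314*318/(2*96485) = 0.01370084 V
Step 2: [Ox]/[Red] = 0.8264/0.9171 = 0.901101
Step 3: ln(0.901101) = -0.104138
Step 4: correction = 0.01370084 * -0.104138 = -0.001 V
E = -1.135 + -0.001 = -1.136 V

-1.136 V


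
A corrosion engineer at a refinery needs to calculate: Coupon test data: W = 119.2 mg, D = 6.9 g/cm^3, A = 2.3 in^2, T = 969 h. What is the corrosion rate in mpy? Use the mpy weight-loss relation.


Apply the mpy weight-loss relation: CR = 534 * W / (D * A * T)
Numerator: 534 * 119.2 = 63652.8
Denominator: 6.9 * 2.3 * 969 = 15378.03
CR = 63652.8 / 15378.03 = 4.1392 mpy

4.1392 mpy


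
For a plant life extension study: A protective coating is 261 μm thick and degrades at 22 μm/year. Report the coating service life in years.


Service life = thickness / degradation rate
Life = 261 / 22 = 11.9 years

11.9 years


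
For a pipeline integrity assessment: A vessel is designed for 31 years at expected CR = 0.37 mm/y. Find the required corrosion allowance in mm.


Corrosion allowance = CR × design life
CA = 0.37 * 31 = 11.47 mm

11.47 mm


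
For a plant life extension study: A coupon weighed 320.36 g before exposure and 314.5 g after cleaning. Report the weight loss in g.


Weight loss = initial − final
WL = 320.36 − 314.5 = 5.86 g

5.86 g


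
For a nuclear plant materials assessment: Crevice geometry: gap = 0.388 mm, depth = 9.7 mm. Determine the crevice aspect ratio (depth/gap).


Aspect ratio = depth / gap
Ratio = 9.7 / 0.388 = 25.0

25.0


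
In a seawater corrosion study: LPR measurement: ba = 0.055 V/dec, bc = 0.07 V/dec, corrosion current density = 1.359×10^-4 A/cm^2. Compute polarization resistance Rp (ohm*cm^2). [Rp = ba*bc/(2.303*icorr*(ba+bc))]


Apply the Stern-Geary equation: Rp = ba*bc / (2.303*icorr*(ba+bc))
ba*bc = 0.055*0.07 = 0.00385
ba+bc = 0.125; 2.303*icorr*(ba+bc) = 2.303*1.359×10^-4*0.125 = 3.9122212×10^-5
Rp = 0.00385 / 3.9122212×10^-5 = 98.4 ohm*cm^2

98.4 ohm*cm^2


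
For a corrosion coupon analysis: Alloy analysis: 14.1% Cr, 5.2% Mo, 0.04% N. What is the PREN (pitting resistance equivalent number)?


Apply the PREN formula: PREN = Cr + 3.3*Mo + 16*N
PREN = 14.1 + 3.3*5.2 + 16*0.04
PREN = 14.1 + 17.16 + 0.64 = 31.9

31.9


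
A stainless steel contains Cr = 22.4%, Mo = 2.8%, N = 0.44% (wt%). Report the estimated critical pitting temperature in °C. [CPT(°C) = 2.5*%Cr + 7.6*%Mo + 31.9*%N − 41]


Apply the ASTM G48 empirical CPT estimate: CPT(°C) = 2.5*%Cr + 7.6*%Mo + 31.9*%N − 41
2.5*22.4 = 56; 7.6*2.8 = 21.28; 31.9*0.44 = 14.036
CPT = 56 + 21.28 + 14.036 − 41 = 50.316 °C
Rounded to 0.1 °C: CPT ≈ 50.3 °C

50.3 °C


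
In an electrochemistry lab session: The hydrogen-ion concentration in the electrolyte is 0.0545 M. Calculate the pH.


pH = −log10[H+]
pH = −log10(0.0545) = 1.26

1.26


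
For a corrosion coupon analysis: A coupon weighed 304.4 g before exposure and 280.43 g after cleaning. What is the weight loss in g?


Weight loss = initial − final
WL = 304.4 − 280.43 = 23.97 g

23.97 g


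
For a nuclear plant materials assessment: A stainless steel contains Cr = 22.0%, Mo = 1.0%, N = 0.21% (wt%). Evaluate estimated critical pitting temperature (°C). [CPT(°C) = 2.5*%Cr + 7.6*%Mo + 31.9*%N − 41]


Apply the ASTM G48 empirical CPT estimate: CPT(°C) = 2.5*%Cr + 7.6*%Mo + 31.9*%N − 41
2.5*22.0 = 55; 7.6*1.0 = 7.6; 31.9*0.21 = 6.699
CPT = 55 + 7.6 + 6.699 − 41 = 28.299 °C
Rounded to 0.1 °C: CPT ≈ 28.3 °C

28.3 °C


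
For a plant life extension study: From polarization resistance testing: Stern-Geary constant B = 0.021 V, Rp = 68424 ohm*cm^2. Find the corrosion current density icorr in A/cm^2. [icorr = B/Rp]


Apply the Stern-Geary relation: icorr = B / Rp
icorr = 0.021 / 68424 = 3.069×10^-7 A/cm^2

3.069×10^-7 A/cm^2


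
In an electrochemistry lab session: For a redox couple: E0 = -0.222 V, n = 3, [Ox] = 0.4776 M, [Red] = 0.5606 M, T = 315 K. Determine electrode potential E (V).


Apply the Nernst equation: E = E0 + (RT/nF)*ln([Ox]/[Red])
Step 1: RT/nF = 8.314*315/(3*96485) = 0.00904773 V
Step 2: [Ox]/[Red] = 0.4776/0.5606 = 0.851944
Step 3: ln(0.851944) = -0.160234
Step 4: correction = 0.00904773 * -0.160234 = -0.001 V
E = -0.222 + -0.001 = -0.223 V

-0.223 V


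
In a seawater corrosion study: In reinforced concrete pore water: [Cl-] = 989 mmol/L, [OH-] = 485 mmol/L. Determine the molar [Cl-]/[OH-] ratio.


Threshold parameter = [Cl-] / [OH-] (molar basis; both in mmol/L, so units cancel)
Ratio = 989 / 485 = 2.04

2.04


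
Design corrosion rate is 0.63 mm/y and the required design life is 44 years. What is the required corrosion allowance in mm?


Corrosion allowance = CR × design life
CA = 0.63 * 44 = 27.72 mm

27.72 mm


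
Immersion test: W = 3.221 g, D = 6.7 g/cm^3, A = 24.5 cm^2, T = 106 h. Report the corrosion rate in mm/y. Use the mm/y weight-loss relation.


Apply the mm/y weight-loss relation: CR = 87600 * W / (D * A * T)
Numerator: 87600 * 3.221 = 282159.6
Denominator: 6.7 * 24.5 * 106 = 17399.9
CR = 282159.6 / 17399.9 = 16.2162 mm/y

16.2162 mm/y


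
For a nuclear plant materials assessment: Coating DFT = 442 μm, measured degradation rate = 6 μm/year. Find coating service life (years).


Service life = thickness / degradation rate
Life = 442 / 6 = 73.7 years

73.7 years


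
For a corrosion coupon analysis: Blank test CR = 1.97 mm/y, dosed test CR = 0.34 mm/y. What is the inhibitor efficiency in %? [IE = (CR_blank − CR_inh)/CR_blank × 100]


Apply the inhibitor-efficiency definition: IE = (CR_blank − CR_inh)/CR_blank × 100
IE = (1.97 − 0.34) / 1.97 × 100
IE = 1.63 / 1.97 × 100 = 82.7 %

82.7 %


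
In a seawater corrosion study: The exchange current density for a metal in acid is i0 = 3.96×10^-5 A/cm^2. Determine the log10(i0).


i0 = 3.96×10^-5 A/cm^2
log10(i0) = -4.402

-4.402


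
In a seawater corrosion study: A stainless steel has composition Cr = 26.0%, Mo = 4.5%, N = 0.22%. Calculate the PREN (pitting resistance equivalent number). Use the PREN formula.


Apply the PREN formula: PREN = Cr + 3.3*Mo + 16*N
PREN = 26.0 + 3.3*4.5 + 16*0.22
PREN = 26.0 + 14.85 + 3.52 = 44.37

44.37


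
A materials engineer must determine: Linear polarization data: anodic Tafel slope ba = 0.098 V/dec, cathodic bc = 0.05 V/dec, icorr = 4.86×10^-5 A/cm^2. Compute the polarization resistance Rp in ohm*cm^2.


Apply the Stern-Geary equation: Rp = ba*bc / (2.303*icorr*(ba+bc))
ba*bc = 0.098*0.05 = 0.0049
ba+bc = 0.148; 2.303*icorr*(ba+bc) = 2.303*4.86×10^-5*0.148 = 1.6565018×10^-5
Rp = 0.0049 / 1.6565018×10^-5 = 295.8 ohm*cm^2

295.8 ohm*cm^2


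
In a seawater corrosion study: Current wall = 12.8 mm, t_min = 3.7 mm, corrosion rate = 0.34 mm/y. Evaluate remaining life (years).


Apply the remaining-life relation: RL = (t_current − t_min) / CR
RL = (12.8 − 3.7) / 0.34 = 9.1 / 0.34 = 26.8 years

26.8 years


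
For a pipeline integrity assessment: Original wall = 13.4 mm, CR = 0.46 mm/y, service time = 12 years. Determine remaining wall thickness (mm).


Remaining wall = original − CR × time
t = 13.4 − 0.46*12 = 13.4 − 5.52 = 7.88 mm

7.88 mm


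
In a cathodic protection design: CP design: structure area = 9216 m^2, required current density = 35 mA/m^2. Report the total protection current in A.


I = area * current density, then convert mA → A (÷1000)
I = 9216 * 35 / 1000 = 322.56 A

322.56 A


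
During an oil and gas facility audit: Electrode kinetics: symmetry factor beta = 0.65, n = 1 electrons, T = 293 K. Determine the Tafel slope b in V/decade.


Apply the Tafel slope relation: b = 2.303*R*T/(beta*n*F)
Numerator: 2.303 * 8.314 * 293 = 5610.11
Denominator: 0.65 * 1 * 96485 = 62715.25
b = 5610.11 / 62715.25 = 0.089 V/decade

0.089 V/decade


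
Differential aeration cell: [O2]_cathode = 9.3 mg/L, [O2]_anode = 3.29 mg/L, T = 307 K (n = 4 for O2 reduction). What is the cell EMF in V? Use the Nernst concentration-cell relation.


Apply the Nernst concentration-cell relation: E = (RT/nF)*ln(C_cathode/C_anode)
RT/nF = 8.314*307/(4*96485) = 0.00661346 V
ln(9.3/3.29) = 1.03913
E = 0.00661346 * 1.03913 = 0.00687 V

0.00687 V


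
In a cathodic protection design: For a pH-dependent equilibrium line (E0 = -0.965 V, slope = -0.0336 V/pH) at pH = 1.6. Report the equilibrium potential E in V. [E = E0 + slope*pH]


Apply the Pourbaix line equation: E = E0 + slope*pH
E = -0.965 + (-0.0336)*1.6 = -0.965 + (-0.05376) = -1.01876 V
Rounded to 3 decimal places: E = -1.019 V

-1.019 V


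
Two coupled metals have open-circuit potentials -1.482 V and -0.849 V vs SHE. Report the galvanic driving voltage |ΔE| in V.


Driving voltage is the absolute potential difference.
|ΔE| = |-1.482 − (-0.849)| = 0.633 V

0.633 V


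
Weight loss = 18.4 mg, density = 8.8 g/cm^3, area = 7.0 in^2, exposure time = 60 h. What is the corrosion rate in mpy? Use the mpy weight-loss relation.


Apply the mpy weight-loss relation: CR = 534 * W / (D * A * T)
Numerator: 534 * 18.4 = 9825.6
Denominator: 8.8 * 7.0 * 60 = 3696.0
CR = 9825.6 / 3696.0 = 2.65844 mpy

2.65844 mpy


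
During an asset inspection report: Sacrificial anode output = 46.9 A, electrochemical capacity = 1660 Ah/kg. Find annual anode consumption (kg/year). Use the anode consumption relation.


Annual consumption = current * hours per year / capacity
Rate = 46.9 * 8760 / 1660 = 247.5 kg/year

247.5 kg/year


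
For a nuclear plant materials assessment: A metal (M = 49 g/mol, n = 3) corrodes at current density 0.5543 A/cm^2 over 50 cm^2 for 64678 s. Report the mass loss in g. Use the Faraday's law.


Apply Faraday's law: m = i*A*t*M / (n*F)
Total charge passed Q = i*A*t = 0.5543*50*64678 = 1792550.77 C
m = Q*M/(n*F) = 1792550.77*49/(3*96485) = 303.44954 g

303.44954 g


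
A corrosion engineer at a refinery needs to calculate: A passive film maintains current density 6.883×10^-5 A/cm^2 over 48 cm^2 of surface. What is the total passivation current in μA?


I = i_pass * A, then convert A → μA (×10^6)
I = 6.883×10^-5 * 48 * 10^6 = 3303.84 μA

3303.84 μA


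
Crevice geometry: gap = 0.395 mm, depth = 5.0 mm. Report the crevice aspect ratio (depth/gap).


Aspect ratio = depth / gap
Ratio = 5.0 / 0.395 = 12.7

12.7


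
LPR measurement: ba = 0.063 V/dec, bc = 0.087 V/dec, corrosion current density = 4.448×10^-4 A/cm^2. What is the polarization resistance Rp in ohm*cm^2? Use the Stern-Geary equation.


Apply the Stern-Geary equation: Rp = ba*bc / (2.303*icorr*(ba+bc))
ba*bc = 0.063*0.087 = 0.005481
ba+bc = 0.15; 2.303*icorr*(ba+bc) = 2.303*4.448×10^-4*0.15 = 1.5365616×10^-4
Rp = 0.005481 / 1.5365616×10^-4 = 35.7 ohm*cm^2

35.7 ohm*cm^2


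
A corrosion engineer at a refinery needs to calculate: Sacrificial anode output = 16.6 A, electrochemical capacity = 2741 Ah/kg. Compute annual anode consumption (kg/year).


Annual consumption = current * hours per year / capacity
Rate = 16.6 * 8760 / 2741 = 53.1 kg/year

53.1 kg/year


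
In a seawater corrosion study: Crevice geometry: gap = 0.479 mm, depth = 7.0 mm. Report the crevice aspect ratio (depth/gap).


Aspect ratio = depth / gap
Ratio = 7.0 / 0.479 = 14.6

14.6


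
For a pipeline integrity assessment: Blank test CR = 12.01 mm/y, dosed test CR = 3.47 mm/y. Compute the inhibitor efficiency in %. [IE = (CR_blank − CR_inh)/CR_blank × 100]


Apply the inhibitor-efficiency definition: IE = (CR_blank − CR_inh)/CR_blank × 100
IE = (12.01 − 3.47) / 12.01 × 100
IE = 8.54 / 12.01 × 100 = 71.1 %

71.1 %


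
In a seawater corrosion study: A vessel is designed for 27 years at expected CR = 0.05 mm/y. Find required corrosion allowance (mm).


Corrosion allowance = CR × design life
CA = 0.05 * 27 = 1.35 mm

1.35 mm


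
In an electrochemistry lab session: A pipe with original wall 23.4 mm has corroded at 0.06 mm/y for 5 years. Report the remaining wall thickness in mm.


Remaining wall = original − CR × time
t = 23.4 − 0.06*5 = 23.4 − 0.3 = 23.1 mm

23.1 mm


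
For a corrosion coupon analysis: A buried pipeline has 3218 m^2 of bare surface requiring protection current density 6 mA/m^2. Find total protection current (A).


I = area * current density, then convert mA → A (÷1000)
I = 3218 * 6 / 1000 = 19.31 A

19.31 A


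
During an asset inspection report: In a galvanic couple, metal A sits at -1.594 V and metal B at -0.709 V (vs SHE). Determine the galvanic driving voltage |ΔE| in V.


Driving voltage is the absolute potential difference.
|ΔE| = |-1.594 − (-0.709)| = 0.885 V

0.885 V


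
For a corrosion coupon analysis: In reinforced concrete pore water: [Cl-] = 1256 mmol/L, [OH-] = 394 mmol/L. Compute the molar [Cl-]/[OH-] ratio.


Threshold parameter = [Cl-] / [OH-] (molar basis; both in mmol/L, so units cancel)
Ratio = 1256 / 394 = 3.19

3.19


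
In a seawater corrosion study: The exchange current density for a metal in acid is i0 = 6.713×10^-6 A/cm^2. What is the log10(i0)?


i0 = 6.713×10^-6 A/cm^2
log10(i0) = -5.173

-5.173


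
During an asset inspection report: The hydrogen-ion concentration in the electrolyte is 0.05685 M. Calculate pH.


pH = −log10[H+]
pH = −log10(0.05685) = 1.25

1.25


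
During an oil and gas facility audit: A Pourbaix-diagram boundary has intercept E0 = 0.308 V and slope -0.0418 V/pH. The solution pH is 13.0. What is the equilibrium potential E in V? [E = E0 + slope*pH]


Apply the Pourbaix line equation: E = E0 + slope*pH
E = 0.308 + (-0.0418)*13.0 = 0.308 + (-0.5434) = -0.2354 V
Rounded to 4 decimal places: E = -0.2354 V

-0.2354 V


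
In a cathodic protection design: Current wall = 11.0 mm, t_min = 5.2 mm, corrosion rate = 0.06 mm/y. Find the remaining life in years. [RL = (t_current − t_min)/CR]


Apply the remaining-life relation: RL = (t_current − t_min) / CR
RL = (11.0 − 5.2) / 0.06 = 5.8 / 0.06 = 96.7 years

96.7 years


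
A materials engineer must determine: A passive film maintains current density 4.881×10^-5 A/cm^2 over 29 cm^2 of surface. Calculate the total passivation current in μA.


I = i_pass * A, then convert A → μA (×10^6)
I = 4.881×10^-5 * 29 * 10^6 = 1415.49 μA

1415.49 μA


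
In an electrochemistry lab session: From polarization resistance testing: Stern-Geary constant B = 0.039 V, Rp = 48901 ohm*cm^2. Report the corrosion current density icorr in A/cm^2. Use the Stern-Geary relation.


Apply the Stern-Geary relation: icorr = B / Rp
icorr = 0.039 / 48901 = 7.975×10^-7 A/cm^2

7.975×10^-7 A/cm^2


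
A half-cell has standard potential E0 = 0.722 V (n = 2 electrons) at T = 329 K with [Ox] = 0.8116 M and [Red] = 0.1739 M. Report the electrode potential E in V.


Apply the Nernst equation: E = E0 + (RT/nF)*ln([Ox]/[Red])
Step 1: RT/nF = 8.314*329/(2*96485) = 0.01417477 V
Step 2: [Ox]/[Red] = 0.8116/0.1739 = 4.66705
Step 3: ln(4.66705) = 1.540527
Step 4: correction = 0.01417477 * 1.540527 = 0.0218 V
E = 0.722 + 0.0218 = 0.7438 V

0.7438 V


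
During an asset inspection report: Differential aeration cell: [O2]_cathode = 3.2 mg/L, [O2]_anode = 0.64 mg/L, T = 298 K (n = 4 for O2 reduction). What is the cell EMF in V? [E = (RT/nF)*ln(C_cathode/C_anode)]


Apply the Nernst concentration-cell relation: E = (RT/nF)*ln(C_cathode/C_anode)
RT/nF = 8.314*298/(4*96485) = 0.00641958 V
ln(3.2/0.64) = 1.60944
E = 0.00641958 * 1.60944 = 0.01033 V

0.01033 V


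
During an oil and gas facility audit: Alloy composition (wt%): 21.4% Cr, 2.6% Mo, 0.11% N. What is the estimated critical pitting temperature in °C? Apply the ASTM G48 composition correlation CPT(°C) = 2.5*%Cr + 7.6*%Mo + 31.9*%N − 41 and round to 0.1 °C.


Apply the ASTM G48 empirical CPT estimate: CPT(°C) = 2.5*%Cr + 7.6*%Mo + 31.9*%N − 41
2.5*21.4 = 53.5; 7.6*2.6 = 19.76; 31.9*0.11 = 3.509
CPT = 53.5 + 19.76 + 3.509 − 41 = 35.769 °C
Rounded to 0.1 °C: CPT ≈ 35.8 °C

35.8 °C


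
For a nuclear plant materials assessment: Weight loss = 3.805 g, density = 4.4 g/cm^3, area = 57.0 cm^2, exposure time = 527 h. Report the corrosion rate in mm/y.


Apply the mm/y weight-loss relation: CR = 87600 * W / (D * A * T)
Numerator: 87600 * 3.805 = 333318.0
Denominator: 4.4 * 57.0 * 527 = 132171.6
CR = 333318.0 / 132171.6 = 2.521858 mm/y

2.521858 mm/y


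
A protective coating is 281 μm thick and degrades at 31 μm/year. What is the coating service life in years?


Service life = thickness / degradation rate
Life = 281 / 31 = 9.1 years

9.1 years


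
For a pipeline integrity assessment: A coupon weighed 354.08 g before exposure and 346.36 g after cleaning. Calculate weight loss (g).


Weight loss = initial − final
WL = 354.08 − 346.36 = 7.72 g

7.72 g


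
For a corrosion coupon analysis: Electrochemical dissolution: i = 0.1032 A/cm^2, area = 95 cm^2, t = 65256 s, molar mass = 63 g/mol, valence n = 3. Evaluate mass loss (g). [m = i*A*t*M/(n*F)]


Apply Faraday's law: m = i*A*t*M / (n*F)
Total charge passed Q = i*A*t = 0.1032*95*65256 = 639769.824 C
m = Q*M/(n*F) = 639769.824*63/(3*96485) = 139.2462 g

139.2462 g


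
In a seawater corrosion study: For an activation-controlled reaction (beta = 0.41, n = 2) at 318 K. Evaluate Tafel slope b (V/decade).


Apply the Tafel slope relation: b = 2.303*R*T/(beta*n*F)
Numerator: 2.303 * 8.314 * 318 = 6088.79
Denominator: 0.41 * 2 * 96485 = 79117.7
b = 6088.79 / 79117.7 = 0.077 V/decade

0.077 V/decade


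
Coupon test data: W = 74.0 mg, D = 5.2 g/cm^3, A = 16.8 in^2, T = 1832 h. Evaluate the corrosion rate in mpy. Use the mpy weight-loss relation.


Apply the mpy weight-loss relation: CR = 534 * W / (D * A * T)
Numerator: 534 * 74.0 = 39516.0
Denominator: 5.2 * 16.8 * 1832 = 160043.52
CR = 39516.0 / 160043.52 = 0.2469 mpy

0.2469 mpy


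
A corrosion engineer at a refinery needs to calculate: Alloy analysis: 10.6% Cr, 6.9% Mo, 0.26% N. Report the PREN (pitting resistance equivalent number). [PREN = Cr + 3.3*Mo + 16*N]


Apply the PREN formula: PREN = Cr + 3.3*Mo + 16*N
PREN = 10.6 + 3.3*6.9 + 16*0.26
PREN = 10.6 + 22.77 + 4.16 = 37.53

37.53


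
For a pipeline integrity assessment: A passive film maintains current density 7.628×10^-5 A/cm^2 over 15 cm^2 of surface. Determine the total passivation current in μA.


I = i_pass * A, then convert A → μA (×10^6)
I = 7.628×10^-5 * 15 * 10^6 = 1144.2 μA

1144.2 μA


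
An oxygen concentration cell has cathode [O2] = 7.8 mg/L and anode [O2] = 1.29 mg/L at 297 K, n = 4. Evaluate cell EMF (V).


Apply the Nernst concentration-cell relation: E = (RT/nF)*ln(C_cathode/C_anode)
RT/nF = 8.314*297/(4*96485) = 0.00639804 V
ln(7.8/1.29) = 1.79948
E = 0.00639804 * 1.79948 = 0.01151 V

0.01151 V


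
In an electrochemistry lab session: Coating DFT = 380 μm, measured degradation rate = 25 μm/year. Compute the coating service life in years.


Service life = thickness / degradation rate
Life = 380 / 25 = 15.2 years

15.2 years


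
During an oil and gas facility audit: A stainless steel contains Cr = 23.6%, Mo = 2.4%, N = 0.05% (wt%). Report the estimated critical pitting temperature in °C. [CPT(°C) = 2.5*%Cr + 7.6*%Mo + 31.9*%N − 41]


Apply the ASTM G48 empirical CPT estimate: CPT(°C) = 2.5*%Cr + 7.6*%Mo + 31.9*%N − 41
2.5*23.6 = 59; 7.6*2.4 = 18.24; 31.9*0.05 = 1.595
CPT = 59 + 18.24 + 1.595 − 41 = 37.835 °C
Rounded to 0.1 °C: CPT ≈ 37.8 °C

37.8 °C


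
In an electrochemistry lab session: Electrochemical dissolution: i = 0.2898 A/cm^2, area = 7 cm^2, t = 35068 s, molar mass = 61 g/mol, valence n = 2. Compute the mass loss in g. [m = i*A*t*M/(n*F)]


Apply Faraday's law: m = i*A*t*M / (n*F)
Total charge passed Q = i*A*t = 0.2898*7*35068 = 71138.9448 C
m = Q*M/(n*F) = 71138.9448*61/(2*96485) = 22.48783 g

22.48783 g


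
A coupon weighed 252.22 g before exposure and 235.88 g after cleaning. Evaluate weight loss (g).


Weight loss = initial − final
WL = 252.22 − 235.88 = 16.34 g

16.34 g


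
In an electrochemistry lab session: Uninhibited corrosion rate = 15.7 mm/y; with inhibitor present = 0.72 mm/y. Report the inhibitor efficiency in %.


Apply the inhibitor-efficiency definition: IE = (CR_blank − CR_inh)/CR_blank × 100
IE = (15.7 − 0.72) / 15.7 × 100
IE = 14.98 / 15.7 × 100 = 95.4 %

95.4 %


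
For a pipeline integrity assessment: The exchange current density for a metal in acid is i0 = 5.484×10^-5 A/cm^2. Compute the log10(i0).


i0 = 5.484×10^-5 A/cm^2
log10(i0) = -4.261

-4.261


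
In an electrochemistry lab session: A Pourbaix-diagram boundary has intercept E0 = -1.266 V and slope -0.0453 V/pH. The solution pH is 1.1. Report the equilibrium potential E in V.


Apply the Pourbaix line equation: E = E0 + slope*pH
E = -1.266 + (-0.0453)*1.1 = -1.266 + (-0.04983) = -1.31583 V
Rounded to 3 decimal places: E = -1.316 V

-1.316 V


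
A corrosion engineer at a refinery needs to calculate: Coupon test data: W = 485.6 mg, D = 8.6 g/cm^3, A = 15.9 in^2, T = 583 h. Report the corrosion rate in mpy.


Apply the mpy weight-loss relation: CR = 534 * W / (D * A * T)
Numerator: 534 * 485.6 = 259310.4
Denominator: 8.6 * 15.9 * 583 = 79719.42
CR = 259310.4 / 79719.42 = 3.2528 mpy

3.2528 mpy


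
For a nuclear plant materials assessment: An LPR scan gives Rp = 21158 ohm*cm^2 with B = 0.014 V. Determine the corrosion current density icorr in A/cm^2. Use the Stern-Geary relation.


Apply the Stern-Geary relation: icorr = B / Rp
icorr = 0.014 / 21158 = 6.617×10^-7 A/cm^2

6.617×10^-7 A/cm^2


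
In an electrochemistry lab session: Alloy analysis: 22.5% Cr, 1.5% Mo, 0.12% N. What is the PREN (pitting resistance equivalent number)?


Apply the PREN formula: PREN = Cr + 3.3*Mo + 16*N
PREN = 22.5 + 3.3*1.5 + 16*0.12
PREN = 22.5 + 4.95 + 1.92 = 29.37

29.37


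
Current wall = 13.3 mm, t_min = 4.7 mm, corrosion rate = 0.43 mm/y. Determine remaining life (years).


Apply the remaining-life relation: RL = (t_current − t_min) / CR
RL = (13.3 − 4.7) / 0.43 = 8.6 / 0.43 = 20.0 years

20.0 years


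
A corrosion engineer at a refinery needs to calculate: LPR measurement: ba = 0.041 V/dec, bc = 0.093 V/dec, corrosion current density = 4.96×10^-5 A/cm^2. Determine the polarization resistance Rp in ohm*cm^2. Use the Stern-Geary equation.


Apply the Stern-Geary equation: Rp = ba*bc / (2.303*icorr*(ba+bc))
ba*bc = 0.041*0.093 = 0.003813
ba+bc = 0.134; 2.303*icorr*(ba+bc) = 2.303*4.96×10^-5*0.134 = 1.5306659×10^-5
Rp = 0.003813 / 1.5306659×10^-5 = 249.11 ohm*cm^2

249.11 ohm*cm^2


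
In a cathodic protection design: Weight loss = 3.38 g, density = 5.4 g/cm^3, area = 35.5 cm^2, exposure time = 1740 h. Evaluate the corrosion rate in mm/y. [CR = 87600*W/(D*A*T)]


Apply the mm/y weight-loss relation: CR = 87600 * W / (D * A * T)
Numerator: 87600 * 3.38 = 296088.0
Denominator: 5.4 * 35.5 * 1740 = 333558.0
CR = 296088.0 / 333558.0 = 0.88767 mm/y

0.88767 mm/y


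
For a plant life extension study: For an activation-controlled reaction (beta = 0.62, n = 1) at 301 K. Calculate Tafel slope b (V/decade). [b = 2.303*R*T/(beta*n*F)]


Apply the Tafel slope relation: b = 2.303*R*T/(beta*n*F)
Numerator: 2.303 * 8.314 * 301 = 5763.29
Denominator: 0.62 * 1 * 96485 = 59820.7
b = 5763.29 / 59820.7 = 0.096 V/decade

0.096 V/decade


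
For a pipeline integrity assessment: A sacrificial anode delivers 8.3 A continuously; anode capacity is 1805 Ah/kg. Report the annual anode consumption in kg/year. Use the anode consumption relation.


Annual consumption = current * hours per year / capacity
Rate = 8.3 * 8760 / 1805 = 40.3 kg/year

40.3 kg/year


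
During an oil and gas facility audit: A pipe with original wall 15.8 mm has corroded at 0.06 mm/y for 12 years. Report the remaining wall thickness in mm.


Remaining wall = original − CR × time
t = 15.8 − 0.06*12 = 15.8 − 0.72 = 15.08 mm

15.08 mm


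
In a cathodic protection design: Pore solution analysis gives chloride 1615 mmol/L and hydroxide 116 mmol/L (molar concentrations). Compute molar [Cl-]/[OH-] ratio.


Threshold parameter = [Cl-] / [OH-] (molar basis; both in mmol/L, so units cancel)
Ratio = 1615 / 116 = 13.92

13.92


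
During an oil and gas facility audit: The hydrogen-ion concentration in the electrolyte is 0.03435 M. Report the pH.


pH = −log10[H+]
pH = −log10(0.03435) = 1.46

1.46


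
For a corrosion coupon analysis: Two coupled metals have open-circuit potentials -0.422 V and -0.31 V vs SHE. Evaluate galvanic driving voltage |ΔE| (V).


Driving voltage is the absolute potential difference.
|ΔE| = |-0.422 − (-0.31)| = 0.112 V

0.112 V


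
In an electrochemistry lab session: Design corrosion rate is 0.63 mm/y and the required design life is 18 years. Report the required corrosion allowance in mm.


Corrosion allowance = CR × design life
CA = 0.63 * 18 = 11.34 mm

11.34 mm


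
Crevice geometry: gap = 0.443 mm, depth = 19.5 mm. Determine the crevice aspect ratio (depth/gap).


Aspect ratio = depth / gap
Ratio = 19.5 / 0.443 = 44.0

44.0


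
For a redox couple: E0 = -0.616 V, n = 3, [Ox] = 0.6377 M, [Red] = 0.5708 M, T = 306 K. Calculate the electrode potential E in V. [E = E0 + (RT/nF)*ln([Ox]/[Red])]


Apply the Nernst equation: E = E0 + (RT/nF)*ln([Ox]/[Red])
Step 1: RT/nF = 8.314*306/(3*96485) = 0.00878922 V
Step 2: [Ox]/[Red] = 0.6377/0.5708 = 1.117204
Step 3: ln(1.117204) = 0.110829
Step 4: correction = 0.00878922 * 0.110829 = 0.001 V
E = -0.616 + 0.001 = -0.615 V

-0.615 V


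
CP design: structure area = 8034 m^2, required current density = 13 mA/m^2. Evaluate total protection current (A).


I = area * current density, then convert mA → A (÷1000)
I = 8034 * 13 / 1000 = 104.44 A

104.44 A


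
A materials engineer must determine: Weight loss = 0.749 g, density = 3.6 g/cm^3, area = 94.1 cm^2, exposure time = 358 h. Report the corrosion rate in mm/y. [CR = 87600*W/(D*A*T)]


Apply the mm/y weight-loss relation: CR = 87600 * W / (D * A * T)
Numerator: 87600 * 0.749 = 65612.4
Denominator: 3.6 * 94.1 * 358 = 121276.08
CR = 65612.4 / 121276.08 = 0.541017 mm/y

0.541017 mm/y


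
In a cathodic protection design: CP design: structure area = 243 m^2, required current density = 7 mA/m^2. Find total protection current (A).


I = area * current density, then convert mA → A (÷1000)
I = 243 * 7 / 1000 = 1.7 A

1.7 A


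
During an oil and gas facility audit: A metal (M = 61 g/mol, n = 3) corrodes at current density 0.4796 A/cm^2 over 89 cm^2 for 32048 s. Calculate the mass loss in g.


Apply Faraday's law: m = i*A*t*M / (n*F)
Total charge passed Q = i*A*t = 0.4796*89*32048 = 1367949.6512 C
m = Q*M/(n*F) = 1367949.6512*61/(3*96485) = 288.283 g

288.283 g
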